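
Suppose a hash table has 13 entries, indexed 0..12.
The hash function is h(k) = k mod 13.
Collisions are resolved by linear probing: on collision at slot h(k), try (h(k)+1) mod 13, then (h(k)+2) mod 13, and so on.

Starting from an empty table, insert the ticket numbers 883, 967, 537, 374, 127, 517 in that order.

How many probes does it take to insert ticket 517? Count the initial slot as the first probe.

4

883 hashes to 12; slot 12 is free -> place at 12.
967 hashes to 5; slot 5 is free -> place at 5.
537 hashes to 4; slot 4 is free -> place at 4.
374 hashes to 10; slot 10 is free -> place at 10.
127 hashes to 10; 10 taken -> place at 11.
517 hashes to 10; 10,11,12 taken -> place at 0.
Table: [517, ., ., ., 537, 967, ., ., ., ., 374, 127, 883]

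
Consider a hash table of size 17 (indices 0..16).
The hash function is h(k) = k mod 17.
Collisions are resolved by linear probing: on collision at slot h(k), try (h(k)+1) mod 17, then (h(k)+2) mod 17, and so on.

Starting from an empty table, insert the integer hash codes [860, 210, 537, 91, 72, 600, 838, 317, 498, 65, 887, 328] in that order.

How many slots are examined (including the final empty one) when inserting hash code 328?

9

Insert 860: h=10, slot 10 empty -> index 10.
Insert 210: h=6, slot 6 empty -> index 6.
Insert 537: h=10, slot 10 occupied -> index 11.
Insert 91: h=6, slot 6 occupied -> index 7.
Insert 72: h=4, slot 4 empty -> index 4.
Insert 600: h=5, slot 5 empty -> index 5.
Insert 838: h=5, slots 5,6,7 occupied -> index 8.
Insert 317: h=11, slot 11 occupied -> index 12.
Insert 498: h=5, slots 5,6,7,8 occupied -> index 9.
Insert 65: h=14, slot 14 empty -> index 14.
Insert 887: h=3, slot 3 empty -> index 3.
Insert 328: h=5, slots 5,6,7,8,9,10,11,12 occupied -> index 13.
Table: [∅, ∅, ∅, 887, 72, 600, 210, 91, 838, 498, 860, 537, 317, 328, 65, ∅, ∅]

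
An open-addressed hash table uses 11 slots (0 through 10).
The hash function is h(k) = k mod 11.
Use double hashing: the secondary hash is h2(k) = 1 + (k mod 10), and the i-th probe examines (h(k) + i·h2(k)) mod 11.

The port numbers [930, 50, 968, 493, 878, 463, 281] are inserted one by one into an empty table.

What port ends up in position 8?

930: h=6 → slot 6
50: h=6, h2=1, probe 6,7 → slot 7
968: h=0 → slot 0
493: h=9 → slot 9
878: h=9, h2=9, probe 9,7,5 → slot 5
463: h=1 → slot 1
281: h=6, h2=2, probe 6,8 → slot 8
Table: [968, 463, _, _, _, 878, 930, 50, 281, 493, _]

281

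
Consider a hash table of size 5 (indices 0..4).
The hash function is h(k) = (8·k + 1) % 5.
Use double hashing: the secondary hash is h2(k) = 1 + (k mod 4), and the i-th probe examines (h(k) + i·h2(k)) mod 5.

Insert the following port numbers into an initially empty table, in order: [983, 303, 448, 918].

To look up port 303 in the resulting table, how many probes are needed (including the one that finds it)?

983 hashes to 0; slot 0 is free => place at 0.
303 hashes to 0, h2=4; 0 taken => place at 4.
448 hashes to 0, h2=1; 0 taken => place at 1.
918 hashes to 0, h2=3; 0 taken => place at 3.
Table: [983, 448, ., 918, 303]
Lookup 303: h=0, h2=4, probe 0,4 → found at 4.

2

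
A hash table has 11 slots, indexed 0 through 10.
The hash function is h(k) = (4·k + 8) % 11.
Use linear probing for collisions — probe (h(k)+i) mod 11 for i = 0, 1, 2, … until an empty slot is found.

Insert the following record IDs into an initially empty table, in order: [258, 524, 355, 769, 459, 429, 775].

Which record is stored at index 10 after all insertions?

Insert 258: h=6, slot 6 empty → index 6.
Insert 524: h=3, slot 3 empty → index 3.
Insert 355: h=9, slot 9 empty → index 9.
Insert 769: h=4, slot 4 empty → index 4.
Insert 459: h=7, slot 7 empty → index 7.
Insert 429: h=8, slot 8 empty → index 8.
Insert 775: h=6, slots 6,7,8,9 occupied → index 10.
Table: [_, _, _, 524, 769, _, 258, 459, 429, 355, 775]

775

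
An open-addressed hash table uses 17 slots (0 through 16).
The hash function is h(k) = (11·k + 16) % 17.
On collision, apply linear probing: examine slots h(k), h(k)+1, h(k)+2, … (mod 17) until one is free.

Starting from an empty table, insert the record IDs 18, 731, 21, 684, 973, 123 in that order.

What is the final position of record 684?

11

18: h=10 => slot 10
731: h=16 => slot 16
21: h=9 => slot 9
684: h=9, probe 9,10,11 => slot 11
973: h=9, probe 9,10,11,12 => slot 12
123: h=9, probe 9,10,11,12,13 => slot 13
Table: [∅, ∅, ∅, ∅, ∅, ∅, ∅, ∅, ∅, 21, 18, 684, 973, 123, ∅, ∅, 731]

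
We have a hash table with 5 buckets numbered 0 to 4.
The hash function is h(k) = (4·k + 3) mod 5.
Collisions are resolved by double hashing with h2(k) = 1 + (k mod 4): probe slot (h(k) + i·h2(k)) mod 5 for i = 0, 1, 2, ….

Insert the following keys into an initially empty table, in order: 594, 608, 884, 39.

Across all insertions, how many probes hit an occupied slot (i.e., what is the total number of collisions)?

3

Insert 594: h=4, slot 4 empty → index 4.
Insert 608: h=0, slot 0 empty → index 0.
Insert 884: h=4, h2=1, slots 4,0 occupied → index 1.
Insert 39: h=4, h2=4, slot 4 occupied → index 3.
Table: [608, 884, _, 39, 594]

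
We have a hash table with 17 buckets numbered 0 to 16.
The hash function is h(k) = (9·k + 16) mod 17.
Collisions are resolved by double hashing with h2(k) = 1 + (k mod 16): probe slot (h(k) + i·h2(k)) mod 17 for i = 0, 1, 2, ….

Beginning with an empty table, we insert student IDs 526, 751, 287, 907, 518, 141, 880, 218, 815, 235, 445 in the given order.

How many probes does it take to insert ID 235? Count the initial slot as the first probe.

Insert 526: h=7, slot 7 empty => index 7.
Insert 751: h=9, slot 9 empty => index 9.
Insert 287: h=15, slot 15 empty => index 15.
Insert 907: h=2, slot 2 empty => index 2.
Insert 518: h=3, slot 3 empty => index 3.
Insert 141: h=10, slot 10 empty => index 10.
Insert 880: h=14, slot 14 empty => index 14.
Insert 218: h=6, slot 6 empty => index 6.
Insert 815: h=7, h2=16, slots 7,6 occupied => index 5.
Insert 235: h=6, h2=12, slot 6 occupied => index 1.
Insert 445: h=9, h2=14, slots 9,6,3 occupied => index 0.
Table: [445, 235, 907, 518, _, 815, 218, 526, _, 751, 141, _, _, _, 880, 287, _]

2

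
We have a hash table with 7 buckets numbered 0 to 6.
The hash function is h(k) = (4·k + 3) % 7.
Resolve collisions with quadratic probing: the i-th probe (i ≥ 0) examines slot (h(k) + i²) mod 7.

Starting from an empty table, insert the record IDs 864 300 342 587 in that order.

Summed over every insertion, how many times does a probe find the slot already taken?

Insert 864: h=1, slot 1 empty -> index 1.
Insert 300: h=6, slot 6 empty -> index 6.
Insert 342: h=6, slot 6 occupied -> index 0.
Insert 587: h=6, slots 6,0 occupied -> index 3.
Table: [342, 864, _, 587, _, _, 300]

3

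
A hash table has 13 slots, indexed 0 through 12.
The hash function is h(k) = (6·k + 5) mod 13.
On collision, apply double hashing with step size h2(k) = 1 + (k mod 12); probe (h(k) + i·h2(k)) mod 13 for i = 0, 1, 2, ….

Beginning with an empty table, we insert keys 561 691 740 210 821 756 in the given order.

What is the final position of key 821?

10

561 hashes to 4; slot 4 is free => place at 4.
691 hashes to 4, h2=8; 4 taken => place at 12.
740 hashes to 12, h2=9; 12 taken => place at 8.
210 hashes to 4, h2=7; 4 taken => place at 11.
821 hashes to 4, h2=6; 4 taken => place at 10.
756 hashes to 4, h2=1; 4 taken => place at 5.
Table: [., ., ., ., 561, 756, ., ., 740, ., 821, 210, 691]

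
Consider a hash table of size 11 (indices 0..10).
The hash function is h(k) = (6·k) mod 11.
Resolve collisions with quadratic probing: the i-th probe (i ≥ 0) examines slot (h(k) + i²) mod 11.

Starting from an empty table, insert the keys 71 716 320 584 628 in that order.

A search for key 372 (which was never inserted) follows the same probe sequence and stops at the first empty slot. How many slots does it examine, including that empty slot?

2

71: h=8 → slot 8
716: h=6 → slot 6
320: h=6, probe 6,7 → slot 7
584: h=6, probe 6,7,10 → slot 10
628: h=6, probe 6,7,10,4 → slot 4
Table: [—, —, —, —, 628, —, 716, 320, 71, —, 584]
Lookup 372: h=10, probe 10,0 → slot 0 empty, not found.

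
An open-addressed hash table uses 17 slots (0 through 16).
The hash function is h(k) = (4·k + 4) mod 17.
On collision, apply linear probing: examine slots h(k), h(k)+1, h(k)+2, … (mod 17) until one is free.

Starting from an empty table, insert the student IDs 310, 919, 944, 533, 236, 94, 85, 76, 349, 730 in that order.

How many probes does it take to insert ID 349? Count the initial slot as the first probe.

4

310 hashes to 3; slot 3 is free -> place at 3.
919 hashes to 8; slot 8 is free -> place at 8.
944 hashes to 6; slot 6 is free -> place at 6.
533 hashes to 11; slot 11 is free -> place at 11.
236 hashes to 13; slot 13 is free -> place at 13.
94 hashes to 6; 6 taken -> place at 7.
85 hashes to 4; slot 4 is free -> place at 4.
76 hashes to 2; slot 2 is free -> place at 2.
349 hashes to 6; 6,7,8 taken -> place at 9.
730 hashes to 0; slot 0 is free -> place at 0.
Table: [730, ∅, 76, 310, 85, ∅, 944, 94, 919, 349, ∅, 533, ∅, 236, ∅, ∅, ∅]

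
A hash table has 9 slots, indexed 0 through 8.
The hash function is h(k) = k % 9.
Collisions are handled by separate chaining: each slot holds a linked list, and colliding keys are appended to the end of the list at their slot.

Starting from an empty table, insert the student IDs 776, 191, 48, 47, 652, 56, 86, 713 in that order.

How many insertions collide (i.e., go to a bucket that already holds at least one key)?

Insert 776: h=2, bucket 2 empty → new chain.
Insert 191: h=2, bucket 2 nonempty → append to chain.
Insert 48: h=3, bucket 3 empty → new chain.
Insert 47: h=2, bucket 2 nonempty → append to chain.
Insert 652: h=4, bucket 4 empty → new chain.
Insert 56: h=2, bucket 2 nonempty → append to chain.
Insert 86: h=5, bucket 5 empty → new chain.
Insert 713: h=2, bucket 2 nonempty → append to chain.
Final buckets:
0: —
1: —
2: 776 -> 191 -> 47 -> 56 -> 713
3: 48
4: 652
5: 86
6: —
7: —
8: —

4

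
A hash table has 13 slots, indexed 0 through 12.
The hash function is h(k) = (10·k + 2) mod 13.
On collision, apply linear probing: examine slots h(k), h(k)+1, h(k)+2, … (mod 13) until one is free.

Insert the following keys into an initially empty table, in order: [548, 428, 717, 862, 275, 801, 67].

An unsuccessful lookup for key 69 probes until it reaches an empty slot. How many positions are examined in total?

548: h=9 => slot 9
428: h=5 => slot 5
717: h=9, probe 9,10 => slot 10
862: h=3 => slot 3
275: h=9, probe 9,10,11 => slot 11
801: h=4 => slot 4
67: h=9, probe 9,10,11,12 => slot 12
Table: [∅, ∅, ∅, 862, 801, 428, ∅, ∅, ∅, 548, 717, 275, 67]
Lookup 69: h=3, probe 3,4,5,6 → slot 6 empty, not found.

4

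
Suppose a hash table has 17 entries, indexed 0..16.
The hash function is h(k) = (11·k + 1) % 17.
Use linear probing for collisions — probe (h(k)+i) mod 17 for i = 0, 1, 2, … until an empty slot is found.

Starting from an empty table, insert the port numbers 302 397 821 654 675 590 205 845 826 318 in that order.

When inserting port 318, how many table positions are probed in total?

Insert 302: h=8, slot 8 empty → index 8.
Insert 397: h=16, slot 16 empty → index 16.
Insert 821: h=5, slot 5 empty → index 5.
Insert 654: h=4, slot 4 empty → index 4.
Insert 675: h=14, slot 14 empty → index 14.
Insert 590: h=14, slot 14 occupied → index 15.
Insert 205: h=12, slot 12 empty → index 12.
Insert 845: h=14, slots 14,15,16 occupied → index 0.
Insert 826: h=9, slot 9 empty → index 9.
Insert 318: h=14, slots 14,15,16,0 occupied → index 1.
Table: [845, 318, ∅, ∅, 654, 821, ∅, ∅, 302, 826, ∅, ∅, 205, ∅, 675, 590, 397]

5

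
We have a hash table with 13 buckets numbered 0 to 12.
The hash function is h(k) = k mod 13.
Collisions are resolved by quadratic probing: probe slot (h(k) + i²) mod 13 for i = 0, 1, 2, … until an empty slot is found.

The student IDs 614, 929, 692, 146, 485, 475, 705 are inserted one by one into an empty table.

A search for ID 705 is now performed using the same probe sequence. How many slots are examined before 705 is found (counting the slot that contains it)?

Insert 614: h=3, slot 3 empty → index 3.
Insert 929: h=6, slot 6 empty → index 6.
Insert 692: h=3, slot 3 occupied → index 4.
Insert 146: h=3, slots 3,4 occupied → index 7.
Insert 485: h=4, slot 4 occupied → index 5.
Insert 475: h=7, slot 7 occupied → index 8.
Insert 705: h=3, slots 3,4,7 occupied → index 12.
Table: [., ., ., 614, 692, 485, 929, 146, 475, ., ., ., 705]
Lookup 705: h=3, probe 3,4,7,12 → found at 12.

4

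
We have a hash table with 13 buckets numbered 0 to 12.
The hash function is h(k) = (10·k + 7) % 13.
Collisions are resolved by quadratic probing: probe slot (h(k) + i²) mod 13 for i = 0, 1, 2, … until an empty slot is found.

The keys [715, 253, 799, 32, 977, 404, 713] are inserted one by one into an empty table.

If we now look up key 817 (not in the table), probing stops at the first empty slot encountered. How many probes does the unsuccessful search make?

4

Insert 715: h=7, slot 7 empty -> index 7.
Insert 253: h=2, slot 2 empty -> index 2.
Insert 799: h=2, slot 2 occupied -> index 3.
Insert 32: h=2, slots 2,3 occupied -> index 6.
Insert 977: h=1, slot 1 empty -> index 1.
Insert 404: h=4, slot 4 empty -> index 4.
Insert 713: h=0, slot 0 empty -> index 0.
Table: [713, 977, 253, 799, 404, _, 32, 715, _, _, _, _, _]
Lookup 817: h=0, probe 0,1,4,9 → slot 9 empty, not found.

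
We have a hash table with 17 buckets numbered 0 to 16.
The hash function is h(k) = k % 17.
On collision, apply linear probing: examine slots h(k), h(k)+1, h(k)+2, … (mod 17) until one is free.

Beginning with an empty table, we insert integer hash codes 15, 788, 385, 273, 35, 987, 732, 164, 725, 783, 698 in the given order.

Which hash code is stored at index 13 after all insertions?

15 hashes to 15; slot 15 is free => place at 15.
788 hashes to 6; slot 6 is free => place at 6.
385 hashes to 11; slot 11 is free => place at 11.
273 hashes to 1; slot 1 is free => place at 1.
35 hashes to 1; 1 taken => place at 2.
987 hashes to 1; 1,2 taken => place at 3.
732 hashes to 1; 1,2,3 taken => place at 4.
164 hashes to 11; 11 taken => place at 12.
725 hashes to 11; 11,12 taken => place at 13.
783 hashes to 1; 1,2,3,4 taken => place at 5.
698 hashes to 1; 1,2,3,4,5,6 taken => place at 7.
Table: [∅, 273, 35, 987, 732, 783, 788, 698, ∅, ∅, ∅, 385, 164, 725, ∅, 15, ∅]

725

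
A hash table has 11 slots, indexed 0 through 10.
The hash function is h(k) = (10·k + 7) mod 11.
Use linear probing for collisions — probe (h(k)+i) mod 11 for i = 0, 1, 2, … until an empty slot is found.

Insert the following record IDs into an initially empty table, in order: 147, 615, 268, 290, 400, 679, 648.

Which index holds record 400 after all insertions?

Insert 147: h=3, slot 3 empty → index 3.
Insert 615: h=8, slot 8 empty → index 8.
Insert 268: h=3, slot 3 occupied → index 4.
Insert 290: h=3, slots 3,4 occupied → index 5.
Insert 400: h=3, slots 3,4,5 occupied → index 6.
Insert 679: h=10, slot 10 empty → index 10.
Insert 648: h=8, slot 8 occupied → index 9.
Table: [∅, ∅, ∅, 147, 268, 290, 400, ∅, 615, 648, 679]

6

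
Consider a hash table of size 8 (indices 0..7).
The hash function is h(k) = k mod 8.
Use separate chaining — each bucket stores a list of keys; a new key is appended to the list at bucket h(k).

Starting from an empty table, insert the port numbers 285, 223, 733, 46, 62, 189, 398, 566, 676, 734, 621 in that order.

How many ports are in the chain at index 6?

5

Insert 285: h=5, bucket 5 empty -> new chain.
Insert 223: h=7, bucket 7 empty -> new chain.
Insert 733: h=5, bucket 5 nonempty -> append to chain.
Insert 46: h=6, bucket 6 empty -> new chain.
Insert 62: h=6, bucket 6 nonempty -> append to chain.
Insert 189: h=5, bucket 5 nonempty -> append to chain.
Insert 398: h=6, bucket 6 nonempty -> append to chain.
Insert 566: h=6, bucket 6 nonempty -> append to chain.
Insert 676: h=4, bucket 4 empty -> new chain.
Insert 734: h=6, bucket 6 nonempty -> append to chain.
Insert 621: h=5, bucket 5 nonempty -> append to chain.
Final buckets:
0: _
1: _
2: _
3: _
4: 676
5: 285 -> 733 -> 189 -> 621
6: 46 -> 62 -> 398 -> 566 -> 734
7: 223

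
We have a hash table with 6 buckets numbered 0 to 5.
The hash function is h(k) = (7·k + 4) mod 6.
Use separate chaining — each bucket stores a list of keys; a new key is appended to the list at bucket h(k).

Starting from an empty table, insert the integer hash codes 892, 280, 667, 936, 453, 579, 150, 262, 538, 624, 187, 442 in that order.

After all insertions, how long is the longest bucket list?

892 -> bucket 2
280 -> bucket 2 (collision)
667 -> bucket 5
936 -> bucket 4
453 -> bucket 1
579 -> bucket 1 (collision)
150 -> bucket 4 (collision)
262 -> bucket 2 (collision)
538 -> bucket 2 (collision)
624 -> bucket 4 (collision)
187 -> bucket 5 (collision)
442 -> bucket 2 (collision)
Final buckets:
0: —
1: 453 -> 579
2: 892 -> 280 -> 262 -> 538 -> 442
3: —
4: 936 -> 150 -> 624
5: 667 -> 187

5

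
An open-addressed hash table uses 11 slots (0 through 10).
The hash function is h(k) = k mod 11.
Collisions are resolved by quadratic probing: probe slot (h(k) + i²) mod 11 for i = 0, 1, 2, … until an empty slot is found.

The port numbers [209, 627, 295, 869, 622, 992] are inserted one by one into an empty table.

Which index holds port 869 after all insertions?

4

209: h=0 → slot 0
627: h=0, probe 0,1 → slot 1
295: h=9 → slot 9
869: h=0, probe 0,1,4 → slot 4
622: h=6 → slot 6
992: h=2 → slot 2
Table: [209, 627, 992, ., 869, ., 622, ., ., 295, .]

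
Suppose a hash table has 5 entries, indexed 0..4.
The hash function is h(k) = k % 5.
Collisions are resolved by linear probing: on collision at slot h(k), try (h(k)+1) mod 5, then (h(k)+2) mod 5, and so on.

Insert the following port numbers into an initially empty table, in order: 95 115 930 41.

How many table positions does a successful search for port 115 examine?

2

95: h=0 => slot 0
115: h=0, probe 0,1 => slot 1
930: h=0, probe 0,1,2 => slot 2
41: h=1, probe 1,2,3 => slot 3
Table: [95, 115, 930, 41, -]
Lookup 115: h=0, probe 0,1 → found at 1.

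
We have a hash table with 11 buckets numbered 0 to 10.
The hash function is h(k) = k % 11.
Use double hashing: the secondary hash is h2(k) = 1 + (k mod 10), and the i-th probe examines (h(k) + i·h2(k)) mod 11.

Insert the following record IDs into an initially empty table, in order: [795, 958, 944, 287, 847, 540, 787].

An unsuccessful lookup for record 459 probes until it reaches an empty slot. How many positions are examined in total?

2

795 hashes to 3; slot 3 is free -> place at 3.
958 hashes to 1; slot 1 is free -> place at 1.
944 hashes to 9; slot 9 is free -> place at 9.
287 hashes to 1, h2=8; 1,9 taken -> place at 6.
847 hashes to 0; slot 0 is free -> place at 0.
540 hashes to 1, h2=1; 1 taken -> place at 2.
787 hashes to 6, h2=8; 6,3,0 taken -> place at 8.
Table: [847, 958, 540, 795, ∅, ∅, 287, ∅, 787, 944, ∅]
Lookup 459: h=8, h2=10, probe 8,7 → slot 7 empty, not found.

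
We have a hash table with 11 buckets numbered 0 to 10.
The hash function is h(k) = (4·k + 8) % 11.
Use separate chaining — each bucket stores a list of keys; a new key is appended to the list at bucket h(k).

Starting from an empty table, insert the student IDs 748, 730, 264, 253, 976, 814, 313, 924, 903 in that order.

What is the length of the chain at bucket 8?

5

748 → bucket 8
730 → bucket 2
264 → bucket 8 (collision)
253 → bucket 8 (collision)
976 → bucket 7
814 → bucket 8 (collision)
313 → bucket 6
924 → bucket 8 (collision)
903 → bucket 1
Final buckets:
0: ∅
1: 903
2: 730
3: ∅
4: ∅
5: ∅
6: 313
7: 976
8: 748 -> 264 -> 253 -> 814 -> 924
9: ∅
10: ∅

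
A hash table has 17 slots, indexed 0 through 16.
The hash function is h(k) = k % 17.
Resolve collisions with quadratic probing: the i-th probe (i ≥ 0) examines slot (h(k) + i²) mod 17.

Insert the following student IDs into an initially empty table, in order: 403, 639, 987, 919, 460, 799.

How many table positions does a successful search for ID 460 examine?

Insert 403: h=12, slot 12 empty => index 12.
Insert 639: h=10, slot 10 empty => index 10.
Insert 987: h=1, slot 1 empty => index 1.
Insert 919: h=1, slot 1 occupied => index 2.
Insert 460: h=1, slots 1,2 occupied => index 5.
Insert 799: h=0, slot 0 empty => index 0.
Table: [799, 987, 919, -, -, 460, -, -, -, -, 639, -, 403, -, -, -, -]
Lookup 460: h=1, probe 1,2,5 → found at 5.

3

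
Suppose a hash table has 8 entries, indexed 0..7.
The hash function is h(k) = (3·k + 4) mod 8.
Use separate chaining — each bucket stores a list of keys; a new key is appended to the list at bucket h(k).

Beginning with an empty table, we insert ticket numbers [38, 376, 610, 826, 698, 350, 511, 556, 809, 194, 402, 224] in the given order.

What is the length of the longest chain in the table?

Insert 38: h=6, bucket 6 empty → new chain.
Insert 376: h=4, bucket 4 empty → new chain.
Insert 610: h=2, bucket 2 empty → new chain.
Insert 826: h=2, bucket 2 nonempty → append to chain.
Insert 698: h=2, bucket 2 nonempty → append to chain.
Insert 350: h=6, bucket 6 nonempty → append to chain.
Insert 511: h=1, bucket 1 empty → new chain.
Insert 556: h=0, bucket 0 empty → new chain.
Insert 809: h=7, bucket 7 empty → new chain.
Insert 194: h=2, bucket 2 nonempty → append to chain.
Insert 402: h=2, bucket 2 nonempty → append to chain.
Insert 224: h=4, bucket 4 nonempty → append to chain.
Final buckets:
0: 556
1: 511
2: 610 -> 826 -> 698 -> 194 -> 402
3: -
4: 376 -> 224
5: -
6: 38 -> 350
7: 809

5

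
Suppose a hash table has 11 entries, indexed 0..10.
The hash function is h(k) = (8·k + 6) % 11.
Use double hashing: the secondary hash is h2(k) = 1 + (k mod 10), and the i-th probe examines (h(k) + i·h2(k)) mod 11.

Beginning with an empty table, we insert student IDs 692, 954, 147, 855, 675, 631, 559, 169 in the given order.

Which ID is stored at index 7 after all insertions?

631

692 hashes to 9; slot 9 is free → place at 9.
954 hashes to 4; slot 4 is free → place at 4.
147 hashes to 5; slot 5 is free → place at 5.
855 hashes to 4, h2=6; 4 taken → place at 10.
675 hashes to 5, h2=6; 5 taken → place at 0.
631 hashes to 5, h2=2; 5 taken → place at 7.
559 hashes to 1; slot 1 is free → place at 1.
169 hashes to 5, h2=10; 5,4 taken → place at 3.
Table: [675, 559, —, 169, 954, 147, —, 631, —, 692, 855]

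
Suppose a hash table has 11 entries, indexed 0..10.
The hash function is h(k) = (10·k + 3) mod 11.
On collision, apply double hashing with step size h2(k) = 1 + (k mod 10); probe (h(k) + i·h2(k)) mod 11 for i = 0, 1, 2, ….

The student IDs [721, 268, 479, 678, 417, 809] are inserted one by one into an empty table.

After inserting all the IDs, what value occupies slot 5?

678

721 hashes to 8; slot 8 is free → place at 8.
268 hashes to 10; slot 10 is free → place at 10.
479 hashes to 8, h2=10; 8 taken → place at 7.
678 hashes to 7, h2=9; 7 taken → place at 5.
417 hashes to 4; slot 4 is free → place at 4.
809 hashes to 8, h2=10; 8,7 taken → place at 6.
Table: [_, _, _, _, 417, 678, 809, 479, 721, _, 268]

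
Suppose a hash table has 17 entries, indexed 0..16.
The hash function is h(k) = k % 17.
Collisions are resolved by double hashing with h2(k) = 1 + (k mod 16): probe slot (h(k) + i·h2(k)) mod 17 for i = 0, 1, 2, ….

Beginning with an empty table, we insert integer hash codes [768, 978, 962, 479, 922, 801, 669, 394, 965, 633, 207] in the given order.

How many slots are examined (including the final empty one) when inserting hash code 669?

3

Insert 768: h=3, slot 3 empty => index 3.
Insert 978: h=9, slot 9 empty => index 9.
Insert 962: h=10, slot 10 empty => index 10.
Insert 479: h=3, h2=16, slot 3 occupied => index 2.
Insert 922: h=4, slot 4 empty => index 4.
Insert 801: h=2, h2=2, slots 2,4 occupied => index 6.
Insert 669: h=6, h2=14, slots 6,3 occupied => index 0.
Insert 394: h=3, h2=11, slot 3 occupied => index 14.
Insert 965: h=13, slot 13 empty => index 13.
Insert 633: h=4, h2=10, slots 4,14 occupied => index 7.
Insert 207: h=3, h2=16, slots 3,2 occupied => index 1.
Table: [669, 207, 479, 768, 922, ∅, 801, 633, ∅, 978, 962, ∅, ∅, 965, 394, ∅, ∅]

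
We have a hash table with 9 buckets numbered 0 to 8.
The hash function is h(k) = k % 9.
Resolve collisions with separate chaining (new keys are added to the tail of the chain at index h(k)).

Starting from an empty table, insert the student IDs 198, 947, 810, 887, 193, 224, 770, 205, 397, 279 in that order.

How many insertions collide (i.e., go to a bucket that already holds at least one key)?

3

198 -> bucket 0
947 -> bucket 2
810 -> bucket 0 (collision)
887 -> bucket 5
193 -> bucket 4
224 -> bucket 8
770 -> bucket 5 (collision)
205 -> bucket 7
397 -> bucket 1
279 -> bucket 0 (collision)
Final buckets:
0: 198 -> 810 -> 279
1: 397
2: 947
3: .
4: 193
5: 887 -> 770
6: .
7: 205
8: 224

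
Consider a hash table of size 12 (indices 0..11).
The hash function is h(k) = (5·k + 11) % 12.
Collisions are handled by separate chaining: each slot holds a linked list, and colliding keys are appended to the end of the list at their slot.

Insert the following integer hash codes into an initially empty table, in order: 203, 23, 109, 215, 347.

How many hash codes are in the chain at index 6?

Insert 203: h=6, bucket 6 empty → new chain.
Insert 23: h=6, bucket 6 nonempty → append to chain.
Insert 109: h=4, bucket 4 empty → new chain.
Insert 215: h=6, bucket 6 nonempty → append to chain.
Insert 347: h=6, bucket 6 nonempty → append to chain.
Final buckets:
0: _
1: _
2: _
3: _
4: 109
5: _
6: 203 -> 23 -> 215 -> 347
7: _
8: _
9: _
10: _
11: _

4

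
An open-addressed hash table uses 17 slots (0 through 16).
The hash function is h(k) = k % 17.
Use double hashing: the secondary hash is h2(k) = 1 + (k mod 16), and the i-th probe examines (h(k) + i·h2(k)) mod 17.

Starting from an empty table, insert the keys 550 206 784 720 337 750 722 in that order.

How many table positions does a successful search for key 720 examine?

550 hashes to 6; slot 6 is free => place at 6.
206 hashes to 2; slot 2 is free => place at 2.
784 hashes to 2, h2=1; 2 taken => place at 3.
720 hashes to 6, h2=1; 6 taken => place at 7.
337 hashes to 14; slot 14 is free => place at 14.
750 hashes to 2, h2=15; 2 taken => place at 0.
722 hashes to 8; slot 8 is free => place at 8.
Table: [750, ., 206, 784, ., ., 550, 720, 722, ., ., ., ., ., 337, ., .]
Lookup 720: h=6, h2=1, probe 6,7 → found at 7.

2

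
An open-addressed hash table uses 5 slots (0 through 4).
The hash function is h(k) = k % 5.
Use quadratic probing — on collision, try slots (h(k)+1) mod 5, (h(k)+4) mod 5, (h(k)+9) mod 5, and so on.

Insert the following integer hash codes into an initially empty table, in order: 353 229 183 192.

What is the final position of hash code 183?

2

Insert 353: h=3, slot 3 empty → index 3.
Insert 229: h=4, slot 4 empty → index 4.
Insert 183: h=3, slots 3,4 occupied → index 2.
Insert 192: h=2, slots 2,3 occupied → index 1.
Table: [_, 192, 183, 353, 229]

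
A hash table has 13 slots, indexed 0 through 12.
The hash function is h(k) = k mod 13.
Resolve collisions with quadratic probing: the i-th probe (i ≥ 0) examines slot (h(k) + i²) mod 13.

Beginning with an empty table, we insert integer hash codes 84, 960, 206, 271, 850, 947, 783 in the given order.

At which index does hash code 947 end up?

Insert 84: h=6, slot 6 empty → index 6.
Insert 960: h=11, slot 11 empty → index 11.
Insert 206: h=11, slot 11 occupied → index 12.
Insert 271: h=11, slots 11,12 occupied → index 2.
Insert 850: h=5, slot 5 empty → index 5.
Insert 947: h=11, slots 11,12,2 occupied → index 7.
Insert 783: h=3, slot 3 empty → index 3.
Table: [., ., 271, 783, ., 850, 84, 947, ., ., ., 960, 206]

7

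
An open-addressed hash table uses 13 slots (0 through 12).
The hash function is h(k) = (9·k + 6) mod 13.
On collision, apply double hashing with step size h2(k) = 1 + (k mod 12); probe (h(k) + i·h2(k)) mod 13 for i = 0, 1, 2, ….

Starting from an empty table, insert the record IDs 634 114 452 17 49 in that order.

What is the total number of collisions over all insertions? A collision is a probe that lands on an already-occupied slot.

634: h=5 => slot 5
114: h=5, h2=7, probe 5,12 => slot 12
452: h=5, h2=9, probe 5,1 => slot 1
17: h=3 => slot 3
49: h=5, h2=2, probe 5,7 => slot 7
Table: [—, 452, —, 17, —, 634, —, 49, —, —, —, —, 114]

3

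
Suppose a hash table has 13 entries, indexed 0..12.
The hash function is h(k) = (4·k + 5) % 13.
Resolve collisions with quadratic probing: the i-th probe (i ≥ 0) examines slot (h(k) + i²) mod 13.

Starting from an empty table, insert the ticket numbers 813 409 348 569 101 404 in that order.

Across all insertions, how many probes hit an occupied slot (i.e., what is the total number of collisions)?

5

813 hashes to 7; slot 7 is free -> place at 7.
409 hashes to 3; slot 3 is free -> place at 3.
348 hashes to 6; slot 6 is free -> place at 6.
569 hashes to 6; 6,7 taken -> place at 10.
101 hashes to 6; 6,7,10 taken -> place at 2.
404 hashes to 9; slot 9 is free -> place at 9.
Table: [_, _, 101, 409, _, _, 348, 813, _, 404, 569, _, _]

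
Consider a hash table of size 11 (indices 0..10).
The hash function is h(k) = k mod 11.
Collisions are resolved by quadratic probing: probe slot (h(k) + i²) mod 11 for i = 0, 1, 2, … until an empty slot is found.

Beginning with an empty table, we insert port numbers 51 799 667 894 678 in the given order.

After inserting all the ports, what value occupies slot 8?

799

Insert 51: h=7, slot 7 empty => index 7.
Insert 799: h=7, slot 7 occupied => index 8.
Insert 667: h=7, slots 7,8 occupied => index 0.
Insert 894: h=3, slot 3 empty => index 3.
Insert 678: h=7, slots 7,8,0 occupied => index 5.
Table: [667, ∅, ∅, 894, ∅, 678, ∅, 51, 799, ∅, ∅]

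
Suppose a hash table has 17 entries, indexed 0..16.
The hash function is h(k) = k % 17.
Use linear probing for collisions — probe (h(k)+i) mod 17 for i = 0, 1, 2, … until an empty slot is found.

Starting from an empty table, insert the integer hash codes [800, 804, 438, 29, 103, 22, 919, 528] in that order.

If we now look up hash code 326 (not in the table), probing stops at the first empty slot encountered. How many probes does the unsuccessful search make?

5

Insert 800: h=1, slot 1 empty => index 1.
Insert 804: h=5, slot 5 empty => index 5.
Insert 438: h=13, slot 13 empty => index 13.
Insert 29: h=12, slot 12 empty => index 12.
Insert 103: h=1, slot 1 occupied => index 2.
Insert 22: h=5, slot 5 occupied => index 6.
Insert 919: h=1, slots 1,2 occupied => index 3.
Insert 528: h=1, slots 1,2,3 occupied => index 4.
Table: [-, 800, 103, 919, 528, 804, 22, -, -, -, -, -, 29, 438, -, -, -]
Lookup 326: h=3, probe 3,4,5,6,7 → slot 7 empty, not found.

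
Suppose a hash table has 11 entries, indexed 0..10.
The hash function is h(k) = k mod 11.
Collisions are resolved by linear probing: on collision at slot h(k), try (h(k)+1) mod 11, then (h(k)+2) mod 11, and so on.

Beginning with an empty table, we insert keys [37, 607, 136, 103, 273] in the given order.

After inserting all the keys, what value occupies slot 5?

Insert 37: h=4, slot 4 empty => index 4.
Insert 607: h=2, slot 2 empty => index 2.
Insert 136: h=4, slot 4 occupied => index 5.
Insert 103: h=4, slots 4,5 occupied => index 6.
Insert 273: h=9, slot 9 empty => index 9.
Table: [∅, ∅, 607, ∅, 37, 136, 103, ∅, ∅, 273, ∅]

136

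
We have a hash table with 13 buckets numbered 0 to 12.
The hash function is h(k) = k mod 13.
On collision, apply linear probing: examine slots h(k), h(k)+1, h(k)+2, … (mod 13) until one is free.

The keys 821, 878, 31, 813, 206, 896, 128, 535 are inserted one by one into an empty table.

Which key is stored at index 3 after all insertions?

535

821: h=2 => slot 2
878: h=7 => slot 7
31: h=5 => slot 5
813: h=7, probe 7,8 => slot 8
206: h=11 => slot 11
896: h=12 => slot 12
128: h=11, probe 11,12,0 => slot 0
535: h=2, probe 2,3 => slot 3
Table: [128, ., 821, 535, ., 31, ., 878, 813, ., ., 206, 896]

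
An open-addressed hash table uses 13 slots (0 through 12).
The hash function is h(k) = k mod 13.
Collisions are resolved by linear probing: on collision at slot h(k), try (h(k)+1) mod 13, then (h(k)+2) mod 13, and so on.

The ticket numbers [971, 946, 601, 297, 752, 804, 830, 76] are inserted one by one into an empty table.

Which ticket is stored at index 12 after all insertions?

752

971 hashes to 9; slot 9 is free => place at 9.
946 hashes to 10; slot 10 is free => place at 10.
601 hashes to 3; slot 3 is free => place at 3.
297 hashes to 11; slot 11 is free => place at 11.
752 hashes to 11; 11 taken => place at 12.
804 hashes to 11; 11,12 taken => place at 0.
830 hashes to 11; 11,12,0 taken => place at 1.
76 hashes to 11; 11,12,0,1 taken => place at 2.
Table: [804, 830, 76, 601, -, -, -, -, -, 971, 946, 297, 752]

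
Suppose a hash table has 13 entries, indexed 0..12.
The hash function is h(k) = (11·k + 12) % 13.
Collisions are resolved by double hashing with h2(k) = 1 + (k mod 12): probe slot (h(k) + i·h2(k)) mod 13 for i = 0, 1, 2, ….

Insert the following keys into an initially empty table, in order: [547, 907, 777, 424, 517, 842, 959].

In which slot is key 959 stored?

4

547: h=10 -> slot 10
907: h=5 -> slot 5
777: h=5, h2=10, probe 5,2 -> slot 2
424: h=9 -> slot 9
517: h=5, h2=2, probe 5,7 -> slot 7
842: h=5, h2=3, probe 5,8 -> slot 8
959: h=5, h2=12, probe 5,4 -> slot 4
Table: [_, _, 777, _, 959, 907, _, 517, 842, 424, 547, _, _]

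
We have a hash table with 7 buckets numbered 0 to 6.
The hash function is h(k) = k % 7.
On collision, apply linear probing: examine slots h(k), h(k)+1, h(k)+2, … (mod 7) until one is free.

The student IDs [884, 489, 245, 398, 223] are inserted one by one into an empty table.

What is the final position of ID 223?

3

884: h=2 => slot 2
489: h=6 => slot 6
245: h=0 => slot 0
398: h=6, probe 6,0,1 => slot 1
223: h=6, probe 6,0,1,2,3 => slot 3
Table: [245, 398, 884, 223, ∅, ∅, 489]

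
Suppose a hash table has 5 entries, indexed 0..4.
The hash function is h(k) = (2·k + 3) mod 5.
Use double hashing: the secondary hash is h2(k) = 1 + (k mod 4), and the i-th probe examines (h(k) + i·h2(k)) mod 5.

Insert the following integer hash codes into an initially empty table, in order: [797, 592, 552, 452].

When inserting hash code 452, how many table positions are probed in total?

4

797 hashes to 2; slot 2 is free -> place at 2.
592 hashes to 2, h2=1; 2 taken -> place at 3.
552 hashes to 2, h2=1; 2,3 taken -> place at 4.
452 hashes to 2, h2=1; 2,3,4 taken -> place at 0.
Table: [452, _, 797, 592, 552]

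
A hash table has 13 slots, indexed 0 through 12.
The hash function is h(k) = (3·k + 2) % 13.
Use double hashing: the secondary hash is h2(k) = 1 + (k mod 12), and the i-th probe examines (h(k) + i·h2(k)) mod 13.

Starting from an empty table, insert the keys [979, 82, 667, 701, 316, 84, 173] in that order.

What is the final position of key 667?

9

979: h=1 => slot 1
82: h=1, h2=11, probe 1,12 => slot 12
667: h=1, h2=8, probe 1,9 => slot 9
701: h=12, h2=6, probe 12,5 => slot 5
316: h=1, h2=5, probe 1,6 => slot 6
84: h=7 => slot 7
173: h=1, h2=6, probe 1,7,0 => slot 0
Table: [173, 979, ∅, ∅, ∅, 701, 316, 84, ∅, 667, ∅, ∅, 82]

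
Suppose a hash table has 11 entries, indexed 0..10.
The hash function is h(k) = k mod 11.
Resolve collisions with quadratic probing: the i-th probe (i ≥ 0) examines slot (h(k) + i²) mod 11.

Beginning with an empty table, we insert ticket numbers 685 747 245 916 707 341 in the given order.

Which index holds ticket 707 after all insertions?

Insert 685: h=3, slot 3 empty → index 3.
Insert 747: h=10, slot 10 empty → index 10.
Insert 245: h=3, slot 3 occupied → index 4.
Insert 916: h=3, slots 3,4 occupied → index 7.
Insert 707: h=3, slots 3,4,7 occupied → index 1.
Insert 341: h=0, slot 0 empty → index 0.
Table: [341, 707, ., 685, 245, ., ., 916, ., ., 747]

1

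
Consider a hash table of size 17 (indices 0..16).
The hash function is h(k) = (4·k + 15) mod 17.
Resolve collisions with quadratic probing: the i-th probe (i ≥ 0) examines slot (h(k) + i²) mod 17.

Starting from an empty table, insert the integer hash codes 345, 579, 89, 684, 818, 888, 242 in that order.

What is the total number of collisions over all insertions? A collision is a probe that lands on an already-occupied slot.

345: h=1 -> slot 1
579: h=2 -> slot 2
89: h=14 -> slot 14
684: h=14, probe 14,15 -> slot 15
818: h=6 -> slot 6
888: h=14, probe 14,15,1,6,13 -> slot 13
242: h=14, probe 14,15,1,6,13,5 -> slot 5
Table: [—, 345, 579, —, —, 242, 818, —, —, —, —, —, —, 888, 89, 684, —]

10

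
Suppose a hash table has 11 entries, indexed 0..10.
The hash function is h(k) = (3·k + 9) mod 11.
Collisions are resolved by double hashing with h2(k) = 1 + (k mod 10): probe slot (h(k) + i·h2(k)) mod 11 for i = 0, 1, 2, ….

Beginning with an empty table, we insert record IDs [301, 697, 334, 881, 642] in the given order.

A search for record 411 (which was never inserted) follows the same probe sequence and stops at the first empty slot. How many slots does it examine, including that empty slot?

301: h=10 => slot 10
697: h=10, h2=8, probe 10,7 => slot 7
334: h=10, h2=5, probe 10,4 => slot 4
881: h=1 => slot 1
642: h=10, h2=3, probe 10,2 => slot 2
Table: [—, 881, 642, —, 334, —, —, 697, —, —, 301]
Lookup 411: h=10, h2=2, probe 10,1,3 → slot 3 empty, not found.

3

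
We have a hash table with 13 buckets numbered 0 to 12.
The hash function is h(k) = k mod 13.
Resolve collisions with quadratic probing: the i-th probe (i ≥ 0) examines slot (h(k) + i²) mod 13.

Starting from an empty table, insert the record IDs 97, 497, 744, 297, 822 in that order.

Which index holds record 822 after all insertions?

97: h=6 -> slot 6
497: h=3 -> slot 3
744: h=3, probe 3,4 -> slot 4
297: h=11 -> slot 11
822: h=3, probe 3,4,7 -> slot 7
Table: [-, -, -, 497, 744, -, 97, 822, -, -, -, 297, -]

7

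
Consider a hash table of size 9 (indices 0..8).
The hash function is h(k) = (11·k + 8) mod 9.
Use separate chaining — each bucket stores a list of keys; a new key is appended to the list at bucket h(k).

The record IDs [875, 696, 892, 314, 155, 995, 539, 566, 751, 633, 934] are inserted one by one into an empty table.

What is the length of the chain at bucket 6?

875 → bucket 3
696 → bucket 5
892 → bucket 1
314 → bucket 6
155 → bucket 3 (collision)
995 → bucket 0
539 → bucket 6 (collision)
566 → bucket 6 (collision)
751 → bucket 7
633 → bucket 5 (collision)
934 → bucket 4
Final buckets:
0: 995
1: 892
2: ∅
3: 875 -> 155
4: 934
5: 696 -> 633
6: 314 -> 539 -> 566
7: 751
8: ∅

3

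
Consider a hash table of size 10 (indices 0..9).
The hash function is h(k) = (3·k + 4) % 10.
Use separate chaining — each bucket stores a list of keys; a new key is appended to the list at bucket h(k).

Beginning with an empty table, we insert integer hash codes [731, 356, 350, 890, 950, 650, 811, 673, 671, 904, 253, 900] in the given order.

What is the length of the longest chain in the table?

5

Insert 731: h=7, bucket 7 empty -> new chain.
Insert 356: h=2, bucket 2 empty -> new chain.
Insert 350: h=4, bucket 4 empty -> new chain.
Insert 890: h=4, bucket 4 nonempty -> append to chain.
Insert 950: h=4, bucket 4 nonempty -> append to chain.
Insert 650: h=4, bucket 4 nonempty -> append to chain.
Insert 811: h=7, bucket 7 nonempty -> append to chain.
Insert 673: h=3, bucket 3 empty -> new chain.
Insert 671: h=7, bucket 7 nonempty -> append to chain.
Insert 904: h=6, bucket 6 empty -> new chain.
Insert 253: h=3, bucket 3 nonempty -> append to chain.
Insert 900: h=4, bucket 4 nonempty -> append to chain.
Final buckets:
0: _
1: _
2: 356
3: 673 -> 253
4: 350 -> 890 -> 950 -> 650 -> 900
5: _
6: 904
7: 731 -> 811 -> 671
8: _
9: _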